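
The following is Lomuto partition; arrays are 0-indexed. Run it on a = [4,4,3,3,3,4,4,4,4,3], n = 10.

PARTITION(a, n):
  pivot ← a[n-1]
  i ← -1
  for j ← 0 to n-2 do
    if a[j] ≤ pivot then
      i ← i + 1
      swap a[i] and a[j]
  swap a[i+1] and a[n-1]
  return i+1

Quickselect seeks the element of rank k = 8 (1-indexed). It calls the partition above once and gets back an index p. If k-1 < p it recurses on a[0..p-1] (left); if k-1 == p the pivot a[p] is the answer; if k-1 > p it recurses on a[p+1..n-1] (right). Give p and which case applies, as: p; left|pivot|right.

3; right

pivot = a[9] = 3; i = -1
j=0: a[0]=4 > 3 → no swap
j=1: a[1]=4 > 3 → no swap
j=2: a[2]=3 ≤ 3 → i=0, swap a[0],a[2] → [3,4,4,3,3,4,4,4,4,3]
j=3: a[3]=3 ≤ 3 → i=1, swap a[1],a[3] → [3,3,4,4,3,4,4,4,4,3]
j=4: a[4]=3 ≤ 3 → i=2, swap a[2],a[4] → [3,3,3,4,4,4,4,4,4,3]
j=5: a[5]=4 > 3 → no swap
j=6: a[6]=4 > 3 → no swap
j=7: a[7]=4 > 3 → no swap
j=8: a[8]=4 > 3 → no swap
final swap a[3],a[9] → [3,3,3,3,4,4,4,4,4,4]; return 3
p = 3; k-1 = 7 > 3 ⇒ right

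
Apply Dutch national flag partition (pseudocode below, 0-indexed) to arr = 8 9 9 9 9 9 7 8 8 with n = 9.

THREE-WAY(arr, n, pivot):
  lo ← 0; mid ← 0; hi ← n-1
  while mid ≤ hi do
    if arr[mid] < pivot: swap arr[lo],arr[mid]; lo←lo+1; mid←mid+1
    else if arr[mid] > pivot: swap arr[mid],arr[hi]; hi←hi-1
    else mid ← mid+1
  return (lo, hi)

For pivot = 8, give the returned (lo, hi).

pivot = 8; lo=0, mid=0, hi=8
arr[mid]=8=8: mid=1
arr[mid]=9>8: swap arr[1],arr[8]; hi=7 → 8 8 9 9 9 9 7 8 9
arr[mid]=8=8: mid=2
arr[mid]=9>8: swap arr[2],arr[7]; hi=6 → 8 8 8 9 9 9 7 9 9
arr[mid]=8=8: mid=3
arr[mid]=9>8: swap arr[3],arr[6]; hi=5 → 8 8 8 7 9 9 9 9 9
arr[mid]=7<8: swap arr[0],arr[3]; lo=1,mid=4 → 7 8 8 8 9 9 9 9 9
arr[mid]=9>8: swap arr[4],arr[5]; hi=4 → 7 8 8 8 9 9 9 9 9
arr[mid]=9>8: swap arr[4],arr[4]; hi=3 → 7 8 8 8 9 9 9 9 9
end: lo=1, hi=3; arr = 7 8 8 8 9 9 9 9 9

(1, 3)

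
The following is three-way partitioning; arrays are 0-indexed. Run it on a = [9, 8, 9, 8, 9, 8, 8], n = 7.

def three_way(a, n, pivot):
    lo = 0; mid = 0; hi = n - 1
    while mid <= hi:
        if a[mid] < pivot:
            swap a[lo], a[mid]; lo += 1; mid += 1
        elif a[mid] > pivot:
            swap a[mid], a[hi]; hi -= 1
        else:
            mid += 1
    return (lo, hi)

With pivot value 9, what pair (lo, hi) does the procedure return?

pivot = 9; lo=0, mid=0, hi=6
a[mid]=9=9: mid=1
a[mid]=8<9: swap a[0],a[1]; lo=1,mid=2 → [8, 9, 9, 8, 9, 8, 8]
a[mid]=9=9: mid=3
a[mid]=8<9: swap a[1],a[3]; lo=2,mid=4 → [8, 8, 9, 9, 9, 8, 8]
a[mid]=9=9: mid=5
a[mid]=8<9: swap a[2],a[5]; lo=3,mid=6 → [8, 8, 8, 9, 9, 9, 8]
a[mid]=8<9: swap a[3],a[6]; lo=4,mid=7 → [8, 8, 8, 8, 9, 9, 9]
end: lo=4, hi=6; a = [8, 8, 8, 8, 9, 9, 9]

(4, 6)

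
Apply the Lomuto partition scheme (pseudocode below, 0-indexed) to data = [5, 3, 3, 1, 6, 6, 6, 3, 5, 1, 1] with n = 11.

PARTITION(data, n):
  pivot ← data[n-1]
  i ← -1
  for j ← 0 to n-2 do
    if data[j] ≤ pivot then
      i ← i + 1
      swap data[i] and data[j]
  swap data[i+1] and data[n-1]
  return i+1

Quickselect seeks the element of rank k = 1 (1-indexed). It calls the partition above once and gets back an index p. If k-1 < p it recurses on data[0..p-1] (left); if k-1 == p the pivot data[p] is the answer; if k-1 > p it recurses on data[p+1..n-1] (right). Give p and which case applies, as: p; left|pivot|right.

2; left

pivot=1, i=-1
j=0: 5>1, skip
j=1: 3>1, skip
j=2: 3>1, skip
j=3: 1≤1, i=0, swap(0,3) ⇒ [1, 3, 3, 5, 6, 6, 6, 3, 5, 1, 1]
j=4: 6>1, skip
j=5: 6>1, skip
j=6: 6>1, skip
j=7: 3>1, skip
j=8: 5>1, skip
j=9: 1≤1, i=1, swap(1,9) ⇒ [1, 1, 3, 5, 6, 6, 6, 3, 5, 3, 1]
swap(2,10) ⇒ [1, 1, 1, 5, 6, 6, 6, 3, 5, 3, 3]; return 2
p = 2; k-1 = 0 < 2 ⇒ left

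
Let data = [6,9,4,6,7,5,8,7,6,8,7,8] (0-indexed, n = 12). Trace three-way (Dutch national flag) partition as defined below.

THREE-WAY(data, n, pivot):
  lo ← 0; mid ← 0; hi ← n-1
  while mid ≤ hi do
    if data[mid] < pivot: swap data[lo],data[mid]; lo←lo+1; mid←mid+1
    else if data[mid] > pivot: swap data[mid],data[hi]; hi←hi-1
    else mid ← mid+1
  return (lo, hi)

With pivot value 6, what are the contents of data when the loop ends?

[4,5,6,6,6,8,7,7,8,7,8,9]

lo=0 mid=0 hi=11
6=6: mid=1
9>6: swap(1,11), hi=10 ⇒ [6,8,4,6,7,5,8,7,6,8,7,9]
8>6: swap(1,10), hi=9 ⇒ [6,7,4,6,7,5,8,7,6,8,8,9]
7>6: swap(1,9), hi=8 ⇒ [6,8,4,6,7,5,8,7,6,7,8,9]
8>6: swap(1,8), hi=7 ⇒ [6,6,4,6,7,5,8,7,8,7,8,9]
6=6: mid=2
4<6: swap(0,2), lo=1 mid=3 ⇒ [4,6,6,6,7,5,8,7,8,7,8,9]
6=6: mid=4
7>6: swap(4,7), hi=6 ⇒ [4,6,6,6,7,5,8,7,8,7,8,9]
7>6: swap(4,6), hi=5 ⇒ [4,6,6,6,8,5,7,7,8,7,8,9]
8>6: swap(4,5), hi=4 ⇒ [4,6,6,6,5,8,7,7,8,7,8,9]
5<6: swap(1,4), lo=2 mid=5 ⇒ [4,5,6,6,6,8,7,7,8,7,8,9]
done. lo=2 hi=4; data=[4,5,6,6,6,8,7,7,8,7,8,9]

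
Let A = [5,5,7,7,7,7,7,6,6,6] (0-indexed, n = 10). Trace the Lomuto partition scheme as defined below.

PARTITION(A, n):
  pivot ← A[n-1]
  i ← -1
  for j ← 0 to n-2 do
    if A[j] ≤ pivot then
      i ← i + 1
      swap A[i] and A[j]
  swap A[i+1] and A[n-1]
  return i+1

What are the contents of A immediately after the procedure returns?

[5,5,6,6,6,7,7,7,7,7]

pivot = A[9] = 6; i = -1
j=0: A[0]=5 ≤ 6 → i=0, swap A[0],A[0] (no change) → [5,5,7,7,7,7,7,6,6,6]
j=1: A[1]=5 ≤ 6 → i=1, swap A[1],A[1] (no change) → [5,5,7,7,7,7,7,6,6,6]
j=2: A[2]=7 > 6 → no swap
j=3: A[3]=7 > 6 → no swap
j=4: A[4]=7 > 6 → no swap
j=5: A[5]=7 > 6 → no swap
j=6: A[6]=7 > 6 → no swap
j=7: A[7]=6 ≤ 6 → i=2, swap A[2],A[7] → [5,5,6,7,7,7,7,7,6,6]
j=8: A[8]=6 ≤ 6 → i=3, swap A[3],A[8] → [5,5,6,6,7,7,7,7,7,6]
final swap A[4],A[9] → [5,5,6,6,6,7,7,7,7,7]; return 4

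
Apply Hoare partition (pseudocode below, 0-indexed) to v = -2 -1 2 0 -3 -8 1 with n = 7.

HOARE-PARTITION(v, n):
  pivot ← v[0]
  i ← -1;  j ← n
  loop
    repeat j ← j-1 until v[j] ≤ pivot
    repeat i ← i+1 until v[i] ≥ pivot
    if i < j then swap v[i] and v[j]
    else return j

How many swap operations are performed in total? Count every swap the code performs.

pivot = v[0] = -2; i = -1, j = 7
j→5 (v[5]=-8≤-2), i→0 (v[0]=-2≥-2); i<j, swap → -8 -1 2 0 -3 -2 1
j→4 (v[4]=-3≤-2), i→1 (v[1]=-1≥-2); i<j, swap → -8 -3 2 0 -1 -2 1
j→1, i→2; i≥j, return j=1. v = -8 -3 2 0 -1 -2 1

2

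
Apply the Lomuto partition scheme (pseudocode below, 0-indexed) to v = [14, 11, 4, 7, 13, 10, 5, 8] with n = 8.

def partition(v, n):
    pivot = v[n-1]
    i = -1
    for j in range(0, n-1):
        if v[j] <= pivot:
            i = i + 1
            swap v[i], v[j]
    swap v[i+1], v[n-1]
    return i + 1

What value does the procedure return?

pivot=8, i=-1
j=0: 14>8, skip
j=1: 11>8, skip
j=2: 4≤8, i=0, swap(0,2) ⇒ [4, 11, 14, 7, 13, 10, 5, 8]
j=3: 7≤8, i=1, swap(1,3) ⇒ [4, 7, 14, 11, 13, 10, 5, 8]
j=4: 13>8, skip
j=5: 10>8, skip
j=6: 5≤8, i=2, swap(2,6) ⇒ [4, 7, 5, 11, 13, 10, 14, 8]
swap(3,7) ⇒ [4, 7, 5, 8, 13, 10, 14, 11]; return 3

3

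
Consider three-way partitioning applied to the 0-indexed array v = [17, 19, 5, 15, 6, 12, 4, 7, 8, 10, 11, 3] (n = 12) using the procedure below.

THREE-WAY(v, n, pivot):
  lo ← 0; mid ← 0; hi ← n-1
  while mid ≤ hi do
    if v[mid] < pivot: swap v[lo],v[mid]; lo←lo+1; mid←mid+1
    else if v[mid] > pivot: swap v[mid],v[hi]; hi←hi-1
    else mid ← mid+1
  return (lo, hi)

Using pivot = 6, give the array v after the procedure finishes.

[3, 4, 5, 6, 12, 15, 7, 8, 10, 11, 19, 17]

lo=0 mid=0 hi=11
17>6: swap(0,11), hi=10 ⇒ [3, 19, 5, 15, 6, 12, 4, 7, 8, 10, 11, 17]
3<6: swap(0,0), lo=1 mid=1 ⇒ [3, 19, 5, 15, 6, 12, 4, 7, 8, 10, 11, 17]
19>6: swap(1,10), hi=9 ⇒ [3, 11, 5, 15, 6, 12, 4, 7, 8, 10, 19, 17]
11>6: swap(1,9), hi=8 ⇒ [3, 10, 5, 15, 6, 12, 4, 7, 8, 11, 19, 17]
10>6: swap(1,8), hi=7 ⇒ [3, 8, 5, 15, 6, 12, 4, 7, 10, 11, 19, 17]
8>6: swap(1,7), hi=6 ⇒ [3, 7, 5, 15, 6, 12, 4, 8, 10, 11, 19, 17]
7>6: swap(1,6), hi=5 ⇒ [3, 4, 5, 15, 6, 12, 7, 8, 10, 11, 19, 17]
4<6: swap(1,1), lo=2 mid=2 ⇒ [3, 4, 5, 15, 6, 12, 7, 8, 10, 11, 19, 17]
5<6: swap(2,2), lo=3 mid=3 ⇒ [3, 4, 5, 15, 6, 12, 7, 8, 10, 11, 19, 17]
15>6: swap(3,5), hi=4 ⇒ [3, 4, 5, 12, 6, 15, 7, 8, 10, 11, 19, 17]
12>6: swap(3,4), hi=3 ⇒ [3, 4, 5, 6, 12, 15, 7, 8, 10, 11, 19, 17]
6=6: mid=4
done. lo=3 hi=3; v=[3, 4, 5, 6, 12, 15, 7, 8, 10, 11, 19, 17]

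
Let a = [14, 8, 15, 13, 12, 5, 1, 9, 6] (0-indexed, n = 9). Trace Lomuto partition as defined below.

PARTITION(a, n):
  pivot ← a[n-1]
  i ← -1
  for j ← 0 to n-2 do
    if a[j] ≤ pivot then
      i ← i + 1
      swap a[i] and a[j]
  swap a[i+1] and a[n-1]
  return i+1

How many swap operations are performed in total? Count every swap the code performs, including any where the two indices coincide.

pivot = a[8] = 6; i = -1
j=0: a[0]=14 > 6 → no swap
j=1: a[1]=8 > 6 → no swap
j=2: a[2]=15 > 6 → no swap
j=3: a[3]=13 > 6 → no swap
j=4: a[4]=12 > 6 → no swap
j=5: a[5]=5 ≤ 6 → i=0, swap a[0],a[5] → [5, 8, 15, 13, 12, 14, 1, 9, 6]
j=6: a[6]=1 ≤ 6 → i=1, swap a[1],a[6] → [5, 1, 15, 13, 12, 14, 8, 9, 6]
j=7: a[7]=9 > 6 → no swap
final swap a[2],a[8] → [5, 1, 6, 13, 12, 14, 8, 9, 15]; return 2

3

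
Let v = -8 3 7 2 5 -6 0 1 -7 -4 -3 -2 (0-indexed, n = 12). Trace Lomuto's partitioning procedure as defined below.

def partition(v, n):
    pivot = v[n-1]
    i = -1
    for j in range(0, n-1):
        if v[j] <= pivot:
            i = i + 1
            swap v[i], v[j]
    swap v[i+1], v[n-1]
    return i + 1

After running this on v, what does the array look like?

-8 -6 -7 -4 -3 -2 0 1 7 2 5 3

pivot=-2, i=-1
j=0: -8≤-2, i=0, swap(0,0) ⇒ -8 3 7 2 5 -6 0 1 -7 -4 -3 -2
j=1: 3>-2, skip
j=2: 7>-2, skip
j=3: 2>-2, skip
j=4: 5>-2, skip
j=5: -6≤-2, i=1, swap(1,5) ⇒ -8 -6 7 2 5 3 0 1 -7 -4 -3 -2
j=6: 0>-2, skip
j=7: 1>-2, skip
j=8: -7≤-2, i=2, swap(2,8) ⇒ -8 -6 -7 2 5 3 0 1 7 -4 -3 -2
j=9: -4≤-2, i=3, swap(3,9) ⇒ -8 -6 -7 -4 5 3 0 1 7 2 -3 -2
j=10: -3≤-2, i=4, swap(4,10) ⇒ -8 -6 -7 -4 -3 3 0 1 7 2 5 -2
swap(5,11) ⇒ -8 -6 -7 -4 -3 -2 0 1 7 2 5 3; return 5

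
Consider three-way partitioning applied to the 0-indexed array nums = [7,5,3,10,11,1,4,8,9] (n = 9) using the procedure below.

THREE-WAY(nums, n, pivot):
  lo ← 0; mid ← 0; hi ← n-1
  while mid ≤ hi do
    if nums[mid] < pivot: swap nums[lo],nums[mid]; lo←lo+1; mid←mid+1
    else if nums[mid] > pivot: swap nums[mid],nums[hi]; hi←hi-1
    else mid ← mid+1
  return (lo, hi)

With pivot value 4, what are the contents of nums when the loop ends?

lo=0 mid=0 hi=8
7>4: swap(0,8), hi=7 ⇒ [9,5,3,10,11,1,4,8,7]
9>4: swap(0,7), hi=6 ⇒ [8,5,3,10,11,1,4,9,7]
8>4: swap(0,6), hi=5 ⇒ [4,5,3,10,11,1,8,9,7]
4=4: mid=1
5>4: swap(1,5), hi=4 ⇒ [4,1,3,10,11,5,8,9,7]
1<4: swap(0,1), lo=1 mid=2 ⇒ [1,4,3,10,11,5,8,9,7]
3<4: swap(1,2), lo=2 mid=3 ⇒ [1,3,4,10,11,5,8,9,7]
10>4: swap(3,4), hi=3 ⇒ [1,3,4,11,10,5,8,9,7]
11>4: swap(3,3), hi=2 ⇒ [1,3,4,11,10,5,8,9,7]
done. lo=2 hi=2; nums=[1,3,4,11,10,5,8,9,7]

[1,3,4,11,10,5,8,9,7]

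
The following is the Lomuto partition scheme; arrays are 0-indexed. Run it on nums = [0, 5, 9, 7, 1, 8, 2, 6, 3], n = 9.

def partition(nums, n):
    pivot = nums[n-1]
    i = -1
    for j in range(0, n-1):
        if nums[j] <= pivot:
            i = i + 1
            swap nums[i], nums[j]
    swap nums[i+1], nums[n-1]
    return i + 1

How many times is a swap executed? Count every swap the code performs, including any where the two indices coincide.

4

pivot = nums[8] = 3; i = -1
j=0: nums[0]=0 ≤ 3 → i=0, swap nums[0],nums[0] (no change) → [0, 5, 9, 7, 1, 8, 2, 6, 3]
j=1: nums[1]=5 > 3 → no swap
j=2: nums[2]=9 > 3 → no swap
j=3: nums[3]=7 > 3 → no swap
j=4: nums[4]=1 ≤ 3 → i=1, swap nums[1],nums[4] → [0, 1, 9, 7, 5, 8, 2, 6, 3]
j=5: nums[5]=8 > 3 → no swap
j=6: nums[6]=2 ≤ 3 → i=2, swap nums[2],nums[6] → [0, 1, 2, 7, 5, 8, 9, 6, 3]
j=7: nums[7]=6 > 3 → no swap
final swap nums[3],nums[8] → [0, 1, 2, 3, 5, 8, 9, 6, 7]; return 3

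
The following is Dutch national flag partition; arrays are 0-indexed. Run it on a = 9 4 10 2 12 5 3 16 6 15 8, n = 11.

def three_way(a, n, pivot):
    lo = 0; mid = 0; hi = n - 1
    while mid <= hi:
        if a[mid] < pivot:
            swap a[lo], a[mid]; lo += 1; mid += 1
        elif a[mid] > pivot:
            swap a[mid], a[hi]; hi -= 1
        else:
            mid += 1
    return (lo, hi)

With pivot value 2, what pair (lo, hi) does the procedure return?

lo=0 mid=0 hi=10
9>2: swap(0,10), hi=9 ⇒ 8 4 10 2 12 5 3 16 6 15 9
8>2: swap(0,9), hi=8 ⇒ 15 4 10 2 12 5 3 16 6 8 9
15>2: swap(0,8), hi=7 ⇒ 6 4 10 2 12 5 3 16 15 8 9
6>2: swap(0,7), hi=6 ⇒ 16 4 10 2 12 5 3 6 15 8 9
16>2: swap(0,6), hi=5 ⇒ 3 4 10 2 12 5 16 6 15 8 9
3>2: swap(0,5), hi=4 ⇒ 5 4 10 2 12 3 16 6 15 8 9
5>2: swap(0,4), hi=3 ⇒ 12 4 10 2 5 3 16 6 15 8 9
12>2: swap(0,3), hi=2 ⇒ 2 4 10 12 5 3 16 6 15 8 9
2=2: mid=1
4>2: swap(1,2), hi=1 ⇒ 2 10 4 12 5 3 16 6 15 8 9
10>2: swap(1,1), hi=0 ⇒ 2 10 4 12 5 3 16 6 15 8 9
done. lo=0 hi=0; a=2 10 4 12 5 3 16 6 15 8 9

(0, 0)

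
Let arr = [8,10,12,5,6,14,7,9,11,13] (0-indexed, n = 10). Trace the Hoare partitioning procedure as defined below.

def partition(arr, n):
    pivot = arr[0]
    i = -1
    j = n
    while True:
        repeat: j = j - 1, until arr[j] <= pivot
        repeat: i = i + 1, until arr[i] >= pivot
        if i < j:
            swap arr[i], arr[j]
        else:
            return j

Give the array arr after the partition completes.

[7,6,5,12,10,14,8,9,11,13]

pivot = arr[0] = 8; i = -1, j = 10
j→6 (arr[6]=7≤8), i→0 (arr[0]=8≥8); i<j, swap → [7,10,12,5,6,14,8,9,11,13]
j→4 (arr[4]=6≤8), i→1 (arr[1]=10≥8); i<j, swap → [7,6,12,5,10,14,8,9,11,13]
j→3 (arr[3]=5≤8), i→2 (arr[2]=12≥8); i<j, swap → [7,6,5,12,10,14,8,9,11,13]
j→2, i→3; i≥j, return j=2. arr = [7,6,5,12,10,14,8,9,11,13]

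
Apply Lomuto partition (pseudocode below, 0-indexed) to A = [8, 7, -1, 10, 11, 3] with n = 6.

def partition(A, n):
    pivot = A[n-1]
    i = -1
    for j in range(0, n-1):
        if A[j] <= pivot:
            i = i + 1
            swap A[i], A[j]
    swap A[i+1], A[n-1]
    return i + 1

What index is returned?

pivot = A[5] = 3; i = -1
j=0: A[0]=8 > 3 → no swap
j=1: A[1]=7 > 3 → no swap
j=2: A[2]=-1 ≤ 3 → i=0, swap A[0],A[2] → [-1, 7, 8, 10, 11, 3]
j=3: A[3]=10 > 3 → no swap
j=4: A[4]=11 > 3 → no swap
final swap A[1],A[5] → [-1, 3, 8, 10, 11, 7]; return 1

1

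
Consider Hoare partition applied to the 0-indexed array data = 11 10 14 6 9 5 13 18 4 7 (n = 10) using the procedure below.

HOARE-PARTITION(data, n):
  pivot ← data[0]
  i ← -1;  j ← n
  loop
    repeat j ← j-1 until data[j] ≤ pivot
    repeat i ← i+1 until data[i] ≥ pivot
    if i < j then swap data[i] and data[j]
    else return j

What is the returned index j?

5

pivot = data[0] = 11; i = -1, j = 10
j→9 (data[9]=7≤11), i→0 (data[0]=11≥11); i<j, swap → 7 10 14 6 9 5 13 18 4 11
j→8 (data[8]=4≤11), i→2 (data[2]=14≥11); i<j, swap → 7 10 4 6 9 5 13 18 14 11
j→5, i→6; i≥j, return j=5. data = 7 10 4 6 9 5 13 18 14 11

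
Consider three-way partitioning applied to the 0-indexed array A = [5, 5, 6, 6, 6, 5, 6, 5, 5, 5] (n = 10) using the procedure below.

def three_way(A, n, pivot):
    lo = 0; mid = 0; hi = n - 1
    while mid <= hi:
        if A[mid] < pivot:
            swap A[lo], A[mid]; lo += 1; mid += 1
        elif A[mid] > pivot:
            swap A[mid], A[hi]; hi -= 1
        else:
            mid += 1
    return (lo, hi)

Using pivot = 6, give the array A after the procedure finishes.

pivot = 6; lo=0, mid=0, hi=9
A[mid]=5<6: swap A[0],A[0]; lo=1,mid=1 → [5, 5, 6, 6, 6, 5, 6, 5, 5, 5]
A[mid]=5<6: swap A[1],A[1]; lo=2,mid=2 → [5, 5, 6, 6, 6, 5, 6, 5, 5, 5]
A[mid]=6=6: mid=3
A[mid]=6=6: mid=4
A[mid]=6=6: mid=5
A[mid]=5<6: swap A[2],A[5]; lo=3,mid=6 → [5, 5, 5, 6, 6, 6, 6, 5, 5, 5]
A[mid]=6=6: mid=7
A[mid]=5<6: swap A[3],A[7]; lo=4,mid=8 → [5, 5, 5, 5, 6, 6, 6, 6, 5, 5]
A[mid]=5<6: swap A[4],A[8]; lo=5,mid=9 → [5, 5, 5, 5, 5, 6, 6, 6, 6, 5]
A[mid]=5<6: swap A[5],A[9]; lo=6,mid=10 → [5, 5, 5, 5, 5, 5, 6, 6, 6, 6]
end: lo=6, hi=9; A = [5, 5, 5, 5, 5, 5, 6, 6, 6, 6]

[5, 5, 5, 5, 5, 5, 6, 6, 6, 6]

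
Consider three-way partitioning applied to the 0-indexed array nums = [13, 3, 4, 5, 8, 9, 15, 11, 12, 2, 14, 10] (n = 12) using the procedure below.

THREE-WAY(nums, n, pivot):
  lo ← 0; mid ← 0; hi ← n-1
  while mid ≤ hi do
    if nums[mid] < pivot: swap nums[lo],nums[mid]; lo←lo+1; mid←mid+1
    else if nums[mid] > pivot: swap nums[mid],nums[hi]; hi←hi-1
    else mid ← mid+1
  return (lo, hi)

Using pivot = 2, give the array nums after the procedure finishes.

lo=0 mid=0 hi=11
13>2: swap(0,11), hi=10 ⇒ [10, 3, 4, 5, 8, 9, 15, 11, 12, 2, 14, 13]
10>2: swap(0,10), hi=9 ⇒ [14, 3, 4, 5, 8, 9, 15, 11, 12, 2, 10, 13]
14>2: swap(0,9), hi=8 ⇒ [2, 3, 4, 5, 8, 9, 15, 11, 12, 14, 10, 13]
2=2: mid=1
3>2: swap(1,8), hi=7 ⇒ [2, 12, 4, 5, 8, 9, 15, 11, 3, 14, 10, 13]
12>2: swap(1,7), hi=6 ⇒ [2, 11, 4, 5, 8, 9, 15, 12, 3, 14, 10, 13]
11>2: swap(1,6), hi=5 ⇒ [2, 15, 4, 5, 8, 9, 11, 12, 3, 14, 10, 13]
15>2: swap(1,5), hi=4 ⇒ [2, 9, 4, 5, 8, 15, 11, 12, 3, 14, 10, 13]
9>2: swap(1,4), hi=3 ⇒ [2, 8, 4, 5, 9, 15, 11, 12, 3, 14, 10, 13]
8>2: swap(1,3), hi=2 ⇒ [2, 5, 4, 8, 9, 15, 11, 12, 3, 14, 10, 13]
5>2: swap(1,2), hi=1 ⇒ [2, 4, 5, 8, 9, 15, 11, 12, 3, 14, 10, 13]
4>2: swap(1,1), hi=0 ⇒ [2, 4, 5, 8, 9, 15, 11, 12, 3, 14, 10, 13]
done. lo=0 hi=0; nums=[2, 4, 5, 8, 9, 15, 11, 12, 3, 14, 10, 13]

[2, 4, 5, 8, 9, 15, 11, 12, 3, 14, 10, 13]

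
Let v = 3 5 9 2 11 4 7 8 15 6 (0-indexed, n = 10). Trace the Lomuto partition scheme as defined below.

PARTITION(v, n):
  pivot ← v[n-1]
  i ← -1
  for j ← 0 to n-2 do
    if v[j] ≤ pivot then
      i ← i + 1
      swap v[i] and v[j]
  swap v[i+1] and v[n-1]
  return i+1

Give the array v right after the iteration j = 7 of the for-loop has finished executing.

pivot = v[9] = 6; i = -1
j=0: v[0]=3 ≤ 6 → i=0, swap v[0],v[0] (no change) → 3 5 9 2 11 4 7 8 15 6
j=1: v[1]=5 ≤ 6 → i=1, swap v[1],v[1] (no change) → 3 5 9 2 11 4 7 8 15 6
j=2: v[2]=9 > 6 → no swap
j=3: v[3]=2 ≤ 6 → i=2, swap v[2],v[3] → 3 5 2 9 11 4 7 8 15 6
j=4: v[4]=11 > 6 → no swap
j=5: v[5]=4 ≤ 6 → i=3, swap v[3],v[5] → 3 5 2 4 11 9 7 8 15 6
j=6: v[6]=7 > 6 → no swap
j=7: v[7]=8 > 6 → no swap
(after j=7) v = 3 5 2 4 11 9 7 8 15 6

3 5 2 4 11 9 7 8 15 6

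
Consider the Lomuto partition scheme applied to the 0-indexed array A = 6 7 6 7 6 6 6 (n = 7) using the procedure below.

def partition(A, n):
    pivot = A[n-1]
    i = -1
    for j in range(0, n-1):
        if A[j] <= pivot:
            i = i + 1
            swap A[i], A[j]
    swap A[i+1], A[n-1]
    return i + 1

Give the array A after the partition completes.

6 6 6 6 6 7 7

pivot=6, i=-1
j=0: 6≤6, i=0, swap(0,0) ⇒ 6 7 6 7 6 6 6
j=1: 7>6, skip
j=2: 6≤6, i=1, swap(1,2) ⇒ 6 6 7 7 6 6 6
j=3: 7>6, skip
j=4: 6≤6, i=2, swap(2,4) ⇒ 6 6 6 7 7 6 6
j=5: 6≤6, i=3, swap(3,5) ⇒ 6 6 6 6 7 7 6
swap(4,6) ⇒ 6 6 6 6 6 7 7; return 4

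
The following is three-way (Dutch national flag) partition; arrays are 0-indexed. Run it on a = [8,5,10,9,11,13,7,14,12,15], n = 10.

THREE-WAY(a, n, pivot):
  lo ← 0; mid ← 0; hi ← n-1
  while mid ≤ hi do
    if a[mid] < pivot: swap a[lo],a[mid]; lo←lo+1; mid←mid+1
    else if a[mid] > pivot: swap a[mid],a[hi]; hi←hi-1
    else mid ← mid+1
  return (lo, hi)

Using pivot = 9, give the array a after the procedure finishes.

[8,5,7,9,13,11,14,12,15,10]

lo=0 mid=0 hi=9
8<9: swap(0,0), lo=1 mid=1 ⇒ [8,5,10,9,11,13,7,14,12,15]
5<9: swap(1,1), lo=2 mid=2 ⇒ [8,5,10,9,11,13,7,14,12,15]
10>9: swap(2,9), hi=8 ⇒ [8,5,15,9,11,13,7,14,12,10]
15>9: swap(2,8), hi=7 ⇒ [8,5,12,9,11,13,7,14,15,10]
12>9: swap(2,7), hi=6 ⇒ [8,5,14,9,11,13,7,12,15,10]
14>9: swap(2,6), hi=5 ⇒ [8,5,7,9,11,13,14,12,15,10]
7<9: swap(2,2), lo=3 mid=3 ⇒ [8,5,7,9,11,13,14,12,15,10]
9=9: mid=4
11>9: swap(4,5), hi=4 ⇒ [8,5,7,9,13,11,14,12,15,10]
13>9: swap(4,4), hi=3 ⇒ [8,5,7,9,13,11,14,12,15,10]
done. lo=3 hi=3; a=[8,5,7,9,13,11,14,12,15,10]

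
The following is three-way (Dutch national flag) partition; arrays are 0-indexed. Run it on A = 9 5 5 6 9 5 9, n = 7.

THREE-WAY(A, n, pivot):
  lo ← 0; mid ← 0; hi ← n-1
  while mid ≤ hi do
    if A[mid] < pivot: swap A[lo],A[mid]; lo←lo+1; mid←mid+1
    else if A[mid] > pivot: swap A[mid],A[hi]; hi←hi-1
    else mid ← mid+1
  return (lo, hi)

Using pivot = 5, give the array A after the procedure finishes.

lo=0 mid=0 hi=6
9>5: swap(0,6), hi=5 ⇒ 9 5 5 6 9 5 9
9>5: swap(0,5), hi=4 ⇒ 5 5 5 6 9 9 9
5=5: mid=1
5=5: mid=2
5=5: mid=3
6>5: swap(3,4), hi=3 ⇒ 5 5 5 9 6 9 9
9>5: swap(3,3), hi=2 ⇒ 5 5 5 9 6 9 9
done. lo=0 hi=2; A=5 5 5 9 6 9 9

5 5 5 9 6 9 9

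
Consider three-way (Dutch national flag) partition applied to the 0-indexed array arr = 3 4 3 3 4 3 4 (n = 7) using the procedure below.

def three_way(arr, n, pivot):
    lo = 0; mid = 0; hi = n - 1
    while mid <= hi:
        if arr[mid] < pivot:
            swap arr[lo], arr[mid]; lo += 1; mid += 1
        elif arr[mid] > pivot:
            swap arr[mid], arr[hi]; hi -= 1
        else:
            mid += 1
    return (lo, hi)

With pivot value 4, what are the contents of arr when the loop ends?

3 3 3 3 4 4 4

lo=0 mid=0 hi=6
3<4: swap(0,0), lo=1 mid=1 ⇒ 3 4 3 3 4 3 4
4=4: mid=2
3<4: swap(1,2), lo=2 mid=3 ⇒ 3 3 4 3 4 3 4
3<4: swap(2,3), lo=3 mid=4 ⇒ 3 3 3 4 4 3 4
4=4: mid=5
3<4: swap(3,5), lo=4 mid=6 ⇒ 3 3 3 3 4 4 4
4=4: mid=7
done. lo=4 hi=6; arr=3 3 3 3 4 4 4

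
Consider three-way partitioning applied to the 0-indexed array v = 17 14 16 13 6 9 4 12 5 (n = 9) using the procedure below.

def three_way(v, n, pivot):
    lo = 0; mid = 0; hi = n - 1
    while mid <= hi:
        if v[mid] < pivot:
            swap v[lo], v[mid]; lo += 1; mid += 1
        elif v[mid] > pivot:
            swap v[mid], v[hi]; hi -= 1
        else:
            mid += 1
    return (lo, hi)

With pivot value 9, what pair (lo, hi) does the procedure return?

(3, 3)

pivot = 9; lo=0, mid=0, hi=8
v[mid]=17>9: swap v[0],v[8]; hi=7 → 5 14 16 13 6 9 4 12 17
v[mid]=5<9: swap v[0],v[0]; lo=1,mid=1 → 5 14 16 13 6 9 4 12 17
v[mid]=14>9: swap v[1],v[7]; hi=6 → 5 12 16 13 6 9 4 14 17
v[mid]=12>9: swap v[1],v[6]; hi=5 → 5 4 16 13 6 9 12 14 17
v[mid]=4<9: swap v[1],v[1]; lo=2,mid=2 → 5 4 16 13 6 9 12 14 17
v[mid]=16>9: swap v[2],v[5]; hi=4 → 5 4 9 13 6 16 12 14 17
v[mid]=9=9: mid=3
v[mid]=13>9: swap v[3],v[4]; hi=3 → 5 4 9 6 13 16 12 14 17
v[mid]=6<9: swap v[2],v[3]; lo=3,mid=4 → 5 4 6 9 13 16 12 14 17
end: lo=3, hi=3; v = 5 4 6 9 13 16 12 14 17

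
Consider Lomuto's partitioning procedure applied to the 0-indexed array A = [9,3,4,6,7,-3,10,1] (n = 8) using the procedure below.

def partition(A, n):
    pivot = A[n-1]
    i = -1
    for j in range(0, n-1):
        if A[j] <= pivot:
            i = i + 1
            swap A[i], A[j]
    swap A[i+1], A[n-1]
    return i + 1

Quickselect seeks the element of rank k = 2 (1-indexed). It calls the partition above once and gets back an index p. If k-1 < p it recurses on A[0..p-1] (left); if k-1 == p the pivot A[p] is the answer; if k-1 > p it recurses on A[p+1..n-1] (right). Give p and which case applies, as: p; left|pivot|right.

pivot=1, i=-1
j=0: 9>1, skip
j=1: 3>1, skip
j=2: 4>1, skip
j=3: 6>1, skip
j=4: 7>1, skip
j=5: -3≤1, i=0, swap(0,5) ⇒ [-3,3,4,6,7,9,10,1]
j=6: 10>1, skip
swap(1,7) ⇒ [-3,1,4,6,7,9,10,3]; return 1
p = 1; k-1 = 1 == 1 ⇒ pivot

1; pivot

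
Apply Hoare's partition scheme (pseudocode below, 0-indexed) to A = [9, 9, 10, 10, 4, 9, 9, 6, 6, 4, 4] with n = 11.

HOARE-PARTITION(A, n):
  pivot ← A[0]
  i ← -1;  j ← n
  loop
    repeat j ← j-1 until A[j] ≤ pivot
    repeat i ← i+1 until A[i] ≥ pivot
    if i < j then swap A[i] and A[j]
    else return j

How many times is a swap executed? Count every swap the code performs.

5

pivot = A[0] = 9; i = -1, j = 11
j→10 (A[10]=4≤9), i→0 (A[0]=9≥9); i<j, swap → [4, 9, 10, 10, 4, 9, 9, 6, 6, 4, 9]
j→9 (A[9]=4≤9), i→1 (A[1]=9≥9); i<j, swap → [4, 4, 10, 10, 4, 9, 9, 6, 6, 9, 9]
j→8 (A[8]=6≤9), i→2 (A[2]=10≥9); i<j, swap → [4, 4, 6, 10, 4, 9, 9, 6, 10, 9, 9]
j→7 (A[7]=6≤9), i→3 (A[3]=10≥9); i<j, swap → [4, 4, 6, 6, 4, 9, 9, 10, 10, 9, 9]
j→6 (A[6]=9≤9), i→5 (A[5]=9≥9); i<j, swap → [4, 4, 6, 6, 4, 9, 9, 10, 10, 9, 9]
j→5, i→6; i≥j, return j=5. A = [4, 4, 6, 6, 4, 9, 9, 10, 10, 9, 9]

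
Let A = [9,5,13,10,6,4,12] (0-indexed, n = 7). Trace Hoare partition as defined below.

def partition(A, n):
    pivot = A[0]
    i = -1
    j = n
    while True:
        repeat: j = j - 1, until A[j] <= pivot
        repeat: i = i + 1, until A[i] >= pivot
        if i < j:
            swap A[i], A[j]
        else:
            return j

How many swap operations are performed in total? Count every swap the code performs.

pivot = A[0] = 9; i = -1, j = 7
j→5 (A[5]=4≤9), i→0 (A[0]=9≥9); i<j, swap → [4,5,13,10,6,9,12]
j→4 (A[4]=6≤9), i→2 (A[2]=13≥9); i<j, swap → [4,5,6,10,13,9,12]
j→2, i→3; i≥j, return j=2. A = [4,5,6,10,13,9,12]

2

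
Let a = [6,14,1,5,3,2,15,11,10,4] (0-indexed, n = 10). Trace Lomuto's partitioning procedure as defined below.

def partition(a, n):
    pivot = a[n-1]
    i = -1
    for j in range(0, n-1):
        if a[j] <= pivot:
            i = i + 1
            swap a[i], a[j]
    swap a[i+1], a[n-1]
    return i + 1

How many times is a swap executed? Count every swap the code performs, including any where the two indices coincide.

4

pivot = a[9] = 4; i = -1
j=0: a[0]=6 > 4 → no swap
j=1: a[1]=14 > 4 → no swap
j=2: a[2]=1 ≤ 4 → i=0, swap a[0],a[2] → [1,14,6,5,3,2,15,11,10,4]
j=3: a[3]=5 > 4 → no swap
j=4: a[4]=3 ≤ 4 → i=1, swap a[1],a[4] → [1,3,6,5,14,2,15,11,10,4]
j=5: a[5]=2 ≤ 4 → i=2, swap a[2],a[5] → [1,3,2,5,14,6,15,11,10,4]
j=6: a[6]=15 > 4 → no swap
j=7: a[7]=11 > 4 → no swap
j=8: a[8]=10 > 4 → no swap
final swap a[3],a[9] → [1,3,2,4,14,6,15,11,10,5]; return 3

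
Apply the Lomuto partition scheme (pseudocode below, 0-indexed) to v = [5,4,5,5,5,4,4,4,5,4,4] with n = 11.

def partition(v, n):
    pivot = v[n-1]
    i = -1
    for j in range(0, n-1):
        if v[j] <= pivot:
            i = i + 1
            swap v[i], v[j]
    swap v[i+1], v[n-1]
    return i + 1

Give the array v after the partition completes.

[4,4,4,4,4,4,5,5,5,5,5]

pivot=4, i=-1
j=0: 5>4, skip
j=1: 4≤4, i=0, swap(0,1) ⇒ [4,5,5,5,5,4,4,4,5,4,4]
j=2: 5>4, skip
j=3: 5>4, skip
j=4: 5>4, skip
j=5: 4≤4, i=1, swap(1,5) ⇒ [4,4,5,5,5,5,4,4,5,4,4]
j=6: 4≤4, i=2, swap(2,6) ⇒ [4,4,4,5,5,5,5,4,5,4,4]
j=7: 4≤4, i=3, swap(3,7) ⇒ [4,4,4,4,5,5,5,5,5,4,4]
j=8: 5>4, skip
j=9: 4≤4, i=4, swap(4,9) ⇒ [4,4,4,4,4,5,5,5,5,5,4]
swap(5,10) ⇒ [4,4,4,4,4,4,5,5,5,5,5]; return 5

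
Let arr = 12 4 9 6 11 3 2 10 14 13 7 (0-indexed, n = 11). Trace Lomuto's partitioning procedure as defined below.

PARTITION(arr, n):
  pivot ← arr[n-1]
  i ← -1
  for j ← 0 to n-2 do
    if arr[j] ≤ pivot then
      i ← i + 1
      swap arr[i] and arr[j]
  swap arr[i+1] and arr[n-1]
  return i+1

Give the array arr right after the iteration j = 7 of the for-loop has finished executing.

4 6 3 2 11 9 12 10 14 13 7

pivot = arr[10] = 7; i = -1
j=0: arr[0]=12 > 7 → no swap
j=1: arr[1]=4 ≤ 7 → i=0, swap arr[0],arr[1] → 4 12 9 6 11 3 2 10 14 13 7
j=2: arr[2]=9 > 7 → no swap
j=3: arr[3]=6 ≤ 7 → i=1, swap arr[1],arr[3] → 4 6 9 12 11 3 2 10 14 13 7
j=4: arr[4]=11 > 7 → no swap
j=5: arr[5]=3 ≤ 7 → i=2, swap arr[2],arr[5] → 4 6 3 12 11 9 2 10 14 13 7
j=6: arr[6]=2 ≤ 7 → i=3, swap arr[3],arr[6] → 4 6 3 2 11 9 12 10 14 13 7
j=7: arr[7]=10 > 7 → no swap
(after j=7) arr = 4 6 3 2 11 9 12 10 14 13 7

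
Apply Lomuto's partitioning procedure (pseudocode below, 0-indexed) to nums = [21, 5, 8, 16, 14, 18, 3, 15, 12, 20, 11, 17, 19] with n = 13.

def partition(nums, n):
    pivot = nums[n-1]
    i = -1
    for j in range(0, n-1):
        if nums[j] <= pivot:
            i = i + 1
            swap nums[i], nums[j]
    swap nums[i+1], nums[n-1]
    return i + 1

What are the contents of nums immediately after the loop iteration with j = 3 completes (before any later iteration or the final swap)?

pivot = nums[12] = 19; i = -1
j=0: nums[0]=21 > 19 → no swap
j=1: nums[1]=5 ≤ 19 → i=0, swap nums[0],nums[1] → [5, 21, 8, 16, 14, 18, 3, 15, 12, 20, 11, 17, 19]
j=2: nums[2]=8 ≤ 19 → i=1, swap nums[1],nums[2] → [5, 8, 21, 16, 14, 18, 3, 15, 12, 20, 11, 17, 19]
j=3: nums[3]=16 ≤ 19 → i=2, swap nums[2],nums[3] → [5, 8, 16, 21, 14, 18, 3, 15, 12, 20, 11, 17, 19]
(after j=3) nums = [5, 8, 16, 21, 14, 18, 3, 15, 12, 20, 11, 17, 19]

[5, 8, 16, 21, 14, 18, 3, 15, 12, 20, 11, 17, 19]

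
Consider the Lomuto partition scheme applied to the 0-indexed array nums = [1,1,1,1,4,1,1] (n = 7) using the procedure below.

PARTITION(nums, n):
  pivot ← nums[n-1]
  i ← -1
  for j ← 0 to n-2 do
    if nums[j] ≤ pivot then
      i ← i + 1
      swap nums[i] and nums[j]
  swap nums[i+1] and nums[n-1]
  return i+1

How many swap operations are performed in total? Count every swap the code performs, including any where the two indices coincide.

6

pivot = nums[6] = 1; i = -1
j=0: nums[0]=1 ≤ 1 → i=0, swap nums[0],nums[0] (no change) → [1,1,1,1,4,1,1]
j=1: nums[1]=1 ≤ 1 → i=1, swap nums[1],nums[1] (no change) → [1,1,1,1,4,1,1]
j=2: nums[2]=1 ≤ 1 → i=2, swap nums[2],nums[2] (no change) → [1,1,1,1,4,1,1]
j=3: nums[3]=1 ≤ 1 → i=3, swap nums[3],nums[3] (no change) → [1,1,1,1,4,1,1]
j=4: nums[4]=4 > 1 → no swap
j=5: nums[5]=1 ≤ 1 → i=4, swap nums[4],nums[5] → [1,1,1,1,1,4,1]
final swap nums[5],nums[6] → [1,1,1,1,1,1,4]; return 5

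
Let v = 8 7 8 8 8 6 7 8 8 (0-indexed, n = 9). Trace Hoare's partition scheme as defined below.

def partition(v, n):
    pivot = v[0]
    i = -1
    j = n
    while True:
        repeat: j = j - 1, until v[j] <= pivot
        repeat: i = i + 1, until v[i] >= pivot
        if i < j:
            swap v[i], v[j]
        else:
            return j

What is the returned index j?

pivot=8
j stops at 8 (8), i stops at 0 (8); swap ⇒ 8 7 8 8 8 6 7 8 8
j stops at 7 (8), i stops at 2 (8); swap ⇒ 8 7 8 8 8 6 7 8 8
j stops at 6 (7), i stops at 3 (8); swap ⇒ 8 7 8 7 8 6 8 8 8
j stops at 5 (6), i stops at 4 (8); swap ⇒ 8 7 8 7 6 8 8 8 8
j stops at 4, i stops at 5; i≥j ⇒ return 4. v=8 7 8 7 6 8 8 8 8

4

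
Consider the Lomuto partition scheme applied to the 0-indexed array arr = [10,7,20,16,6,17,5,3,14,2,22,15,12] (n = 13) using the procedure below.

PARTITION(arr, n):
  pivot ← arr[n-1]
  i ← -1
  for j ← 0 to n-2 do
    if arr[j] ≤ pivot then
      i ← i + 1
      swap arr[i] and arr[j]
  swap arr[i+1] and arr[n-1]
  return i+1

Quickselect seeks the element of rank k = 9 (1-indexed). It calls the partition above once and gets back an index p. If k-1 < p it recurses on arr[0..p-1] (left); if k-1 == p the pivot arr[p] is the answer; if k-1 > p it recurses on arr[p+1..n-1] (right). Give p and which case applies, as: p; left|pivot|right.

6; right

pivot=12, i=-1
j=0: 10≤12, i=0, swap(0,0) ⇒ [10,7,20,16,6,17,5,3,14,2,22,15,12]
j=1: 7≤12, i=1, swap(1,1) ⇒ [10,7,20,16,6,17,5,3,14,2,22,15,12]
j=2: 20>12, skip
j=3: 16>12, skip
j=4: 6≤12, i=2, swap(2,4) ⇒ [10,7,6,16,20,17,5,3,14,2,22,15,12]
j=5: 17>12, skip
j=6: 5≤12, i=3, swap(3,6) ⇒ [10,7,6,5,20,17,16,3,14,2,22,15,12]
j=7: 3≤12, i=4, swap(4,7) ⇒ [10,7,6,5,3,17,16,20,14,2,22,15,12]
j=8: 14>12, skip
j=9: 2≤12, i=5, swap(5,9) ⇒ [10,7,6,5,3,2,16,20,14,17,22,15,12]
j=10: 22>12, skip
j=11: 15>12, skip
swap(6,12) ⇒ [10,7,6,5,3,2,12,20,14,17,22,15,16]; return 6
p = 6; k-1 = 8 > 6 ⇒ right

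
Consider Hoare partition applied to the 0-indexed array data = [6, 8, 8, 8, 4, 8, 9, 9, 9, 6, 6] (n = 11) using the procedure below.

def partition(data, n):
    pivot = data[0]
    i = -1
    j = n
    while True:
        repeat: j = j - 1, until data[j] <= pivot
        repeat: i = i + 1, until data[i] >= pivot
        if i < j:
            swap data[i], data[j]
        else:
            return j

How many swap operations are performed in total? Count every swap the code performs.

pivot=6
j stops at 10 (6), i stops at 0 (6); swap ⇒ [6, 8, 8, 8, 4, 8, 9, 9, 9, 6, 6]
j stops at 9 (6), i stops at 1 (8); swap ⇒ [6, 6, 8, 8, 4, 8, 9, 9, 9, 8, 6]
j stops at 4 (4), i stops at 2 (8); swap ⇒ [6, 6, 4, 8, 8, 8, 9, 9, 9, 8, 6]
j stops at 2, i stops at 3; i≥j ⇒ return 2. data=[6, 6, 4, 8, 8, 8, 9, 9, 9, 8, 6]

3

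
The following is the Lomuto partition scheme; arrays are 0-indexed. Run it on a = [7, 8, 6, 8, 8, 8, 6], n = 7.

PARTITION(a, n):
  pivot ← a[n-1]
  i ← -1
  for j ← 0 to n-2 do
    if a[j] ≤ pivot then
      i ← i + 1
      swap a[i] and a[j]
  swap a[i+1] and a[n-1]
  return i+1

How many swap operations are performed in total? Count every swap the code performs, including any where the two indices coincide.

pivot = a[6] = 6; i = -1
j=0: a[0]=7 > 6 → no swap
j=1: a[1]=8 > 6 → no swap
j=2: a[2]=6 ≤ 6 → i=0, swap a[0],a[2] → [6, 8, 7, 8, 8, 8, 6]
j=3: a[3]=8 > 6 → no swap
j=4: a[4]=8 > 6 → no swap
j=5: a[5]=8 > 6 → no swap
final swap a[1],a[6] → [6, 6, 7, 8, 8, 8, 8]; return 1

2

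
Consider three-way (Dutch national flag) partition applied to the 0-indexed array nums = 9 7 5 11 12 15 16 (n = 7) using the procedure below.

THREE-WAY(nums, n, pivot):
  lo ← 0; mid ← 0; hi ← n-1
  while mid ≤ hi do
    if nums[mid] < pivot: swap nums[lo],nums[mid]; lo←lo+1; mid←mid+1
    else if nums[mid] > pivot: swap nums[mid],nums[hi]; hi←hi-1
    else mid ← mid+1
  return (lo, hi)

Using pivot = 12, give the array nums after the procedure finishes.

lo=0 mid=0 hi=6
9<12: swap(0,0), lo=1 mid=1 ⇒ 9 7 5 11 12 15 16
7<12: swap(1,1), lo=2 mid=2 ⇒ 9 7 5 11 12 15 16
5<12: swap(2,2), lo=3 mid=3 ⇒ 9 7 5 11 12 15 16
11<12: swap(3,3), lo=4 mid=4 ⇒ 9 7 5 11 12 15 16
12=12: mid=5
15>12: swap(5,6), hi=5 ⇒ 9 7 5 11 12 16 15
16>12: swap(5,5), hi=4 ⇒ 9 7 5 11 12 16 15
done. lo=4 hi=4; nums=9 7 5 11 12 16 15

9 7 5 11 12 16 15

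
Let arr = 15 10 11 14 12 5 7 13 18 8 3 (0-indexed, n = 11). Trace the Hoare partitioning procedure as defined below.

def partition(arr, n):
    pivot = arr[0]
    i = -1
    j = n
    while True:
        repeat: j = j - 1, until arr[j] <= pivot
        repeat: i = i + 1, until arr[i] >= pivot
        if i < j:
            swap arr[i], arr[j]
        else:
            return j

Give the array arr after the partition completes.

3 10 11 14 12 5 7 13 8 18 15

pivot=15
j stops at 10 (3), i stops at 0 (15); swap ⇒ 3 10 11 14 12 5 7 13 18 8 15
j stops at 9 (8), i stops at 8 (18); swap ⇒ 3 10 11 14 12 5 7 13 8 18 15
j stops at 8, i stops at 9; i≥j ⇒ return 8. arr=3 10 11 14 12 5 7 13 8 18 15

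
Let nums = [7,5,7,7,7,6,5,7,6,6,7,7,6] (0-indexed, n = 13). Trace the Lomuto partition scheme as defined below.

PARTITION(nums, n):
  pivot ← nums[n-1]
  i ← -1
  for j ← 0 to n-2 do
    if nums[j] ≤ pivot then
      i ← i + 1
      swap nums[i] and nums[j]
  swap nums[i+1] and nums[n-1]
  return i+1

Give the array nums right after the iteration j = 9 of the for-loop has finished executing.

pivot = nums[12] = 6; i = -1
j=0: nums[0]=7 > 6 → no swap
j=1: nums[1]=5 ≤ 6 → i=0, swap nums[0],nums[1] → [5,7,7,7,7,6,5,7,6,6,7,7,6]
j=2: nums[2]=7 > 6 → no swap
j=3: nums[3]=7 > 6 → no swap
j=4: nums[4]=7 > 6 → no swap
j=5: nums[5]=6 ≤ 6 → i=1, swap nums[1],nums[5] → [5,6,7,7,7,7,5,7,6,6,7,7,6]
j=6: nums[6]=5 ≤ 6 → i=2, swap nums[2],nums[6] → [5,6,5,7,7,7,7,7,6,6,7,7,6]
j=7: nums[7]=7 > 6 → no swap
j=8: nums[8]=6 ≤ 6 → i=3, swap nums[3],nums[8] → [5,6,5,6,7,7,7,7,7,6,7,7,6]
j=9: nums[9]=6 ≤ 6 → i=4, swap nums[4],nums[9] → [5,6,5,6,6,7,7,7,7,7,7,7,6]
(after j=9) nums = [5,6,5,6,6,7,7,7,7,7,7,7,6]

[5,6,5,6,6,7,7,7,7,7,7,7,6]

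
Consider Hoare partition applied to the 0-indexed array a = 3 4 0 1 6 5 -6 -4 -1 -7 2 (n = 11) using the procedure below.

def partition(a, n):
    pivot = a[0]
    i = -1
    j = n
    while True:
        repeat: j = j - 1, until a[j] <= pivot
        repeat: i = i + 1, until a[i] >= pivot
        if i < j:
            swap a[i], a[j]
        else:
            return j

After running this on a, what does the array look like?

2 -7 0 1 -1 -4 -6 5 6 4 3

pivot=3
j stops at 10 (2), i stops at 0 (3); swap ⇒ 2 4 0 1 6 5 -6 -4 -1 -7 3
j stops at 9 (-7), i stops at 1 (4); swap ⇒ 2 -7 0 1 6 5 -6 -4 -1 4 3
j stops at 8 (-1), i stops at 4 (6); swap ⇒ 2 -7 0 1 -1 5 -6 -4 6 4 3
j stops at 7 (-4), i stops at 5 (5); swap ⇒ 2 -7 0 1 -1 -4 -6 5 6 4 3
j stops at 6, i stops at 7; i≥j ⇒ return 6. a=2 -7 0 1 -1 -4 -6 5 6 4 3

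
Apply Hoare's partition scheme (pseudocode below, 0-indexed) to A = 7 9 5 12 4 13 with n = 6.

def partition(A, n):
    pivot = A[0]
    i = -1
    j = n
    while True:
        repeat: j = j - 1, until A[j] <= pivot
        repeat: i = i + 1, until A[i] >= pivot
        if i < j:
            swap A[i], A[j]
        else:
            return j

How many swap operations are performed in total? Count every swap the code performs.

pivot=7
j stops at 4 (4), i stops at 0 (7); swap ⇒ 4 9 5 12 7 13
j stops at 2 (5), i stops at 1 (9); swap ⇒ 4 5 9 12 7 13
j stops at 1, i stops at 2; i≥j ⇒ return 1. A=4 5 9 12 7 13

2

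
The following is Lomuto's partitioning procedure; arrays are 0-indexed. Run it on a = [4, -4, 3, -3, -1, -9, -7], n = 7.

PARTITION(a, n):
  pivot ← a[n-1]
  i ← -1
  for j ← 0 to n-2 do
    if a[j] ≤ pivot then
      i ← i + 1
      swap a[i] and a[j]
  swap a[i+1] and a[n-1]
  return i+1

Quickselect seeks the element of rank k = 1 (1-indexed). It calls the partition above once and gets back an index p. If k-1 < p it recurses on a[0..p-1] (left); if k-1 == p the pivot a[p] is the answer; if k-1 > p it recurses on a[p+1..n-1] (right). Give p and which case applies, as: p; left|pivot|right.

1; left

pivot = a[6] = -7; i = -1
j=0: a[0]=4 > -7 → no swap
j=1: a[1]=-4 > -7 → no swap
j=2: a[2]=3 > -7 → no swap
j=3: a[3]=-3 > -7 → no swap
j=4: a[4]=-1 > -7 → no swap
j=5: a[5]=-9 ≤ -7 → i=0, swap a[0],a[5] → [-9, -4, 3, -3, -1, 4, -7]
final swap a[1],a[6] → [-9, -7, 3, -3, -1, 4, -4]; return 1
p = 1; k-1 = 0 < 1 ⇒ left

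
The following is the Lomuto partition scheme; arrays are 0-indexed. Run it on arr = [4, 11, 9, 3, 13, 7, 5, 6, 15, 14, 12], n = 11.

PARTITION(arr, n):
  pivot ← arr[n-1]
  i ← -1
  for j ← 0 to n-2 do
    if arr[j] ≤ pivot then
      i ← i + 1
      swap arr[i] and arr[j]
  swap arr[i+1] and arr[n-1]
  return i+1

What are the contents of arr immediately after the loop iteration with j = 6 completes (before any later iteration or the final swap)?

pivot = arr[10] = 12; i = -1
j=0: arr[0]=4 ≤ 12 → i=0, swap arr[0],arr[0] (no change) → [4, 11, 9, 3, 13, 7, 5, 6, 15, 14, 12]
j=1: arr[1]=11 ≤ 12 → i=1, swap arr[1],arr[1] (no change) → [4, 11, 9, 3, 13, 7, 5, 6, 15, 14, 12]
j=2: arr[2]=9 ≤ 12 → i=2, swap arr[2],arr[2] (no change) → [4, 11, 9, 3, 13, 7, 5, 6, 15, 14, 12]
j=3: arr[3]=3 ≤ 12 → i=3, swap arr[3],arr[3] (no change) → [4, 11, 9, 3, 13, 7, 5, 6, 15, 14, 12]
j=4: arr[4]=13 > 12 → no swap
j=5: arr[5]=7 ≤ 12 → i=4, swap arr[4],arr[5] → [4, 11, 9, 3, 7, 13, 5, 6, 15, 14, 12]
j=6: arr[6]=5 ≤ 12 → i=5, swap arr[5],arr[6] → [4, 11, 9, 3, 7, 5, 13, 6, 15, 14, 12]
(after j=6) arr = [4, 11, 9, 3, 7, 5, 13, 6, 15, 14, 12]

[4, 11, 9, 3, 7, 5, 13, 6, 15, 14, 12]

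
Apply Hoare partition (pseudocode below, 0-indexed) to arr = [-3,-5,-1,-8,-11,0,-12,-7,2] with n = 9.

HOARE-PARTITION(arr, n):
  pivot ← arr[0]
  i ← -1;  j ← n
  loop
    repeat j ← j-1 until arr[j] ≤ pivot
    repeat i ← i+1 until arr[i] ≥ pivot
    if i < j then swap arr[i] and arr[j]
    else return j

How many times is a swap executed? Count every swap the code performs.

pivot=-3
j stops at 7 (-7), i stops at 0 (-3); swap ⇒ [-7,-5,-1,-8,-11,0,-12,-3,2]
j stops at 6 (-12), i stops at 2 (-1); swap ⇒ [-7,-5,-12,-8,-11,0,-1,-3,2]
j stops at 4, i stops at 5; i≥j ⇒ return 4. arr=[-7,-5,-12,-8,-11,0,-1,-3,2]

2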